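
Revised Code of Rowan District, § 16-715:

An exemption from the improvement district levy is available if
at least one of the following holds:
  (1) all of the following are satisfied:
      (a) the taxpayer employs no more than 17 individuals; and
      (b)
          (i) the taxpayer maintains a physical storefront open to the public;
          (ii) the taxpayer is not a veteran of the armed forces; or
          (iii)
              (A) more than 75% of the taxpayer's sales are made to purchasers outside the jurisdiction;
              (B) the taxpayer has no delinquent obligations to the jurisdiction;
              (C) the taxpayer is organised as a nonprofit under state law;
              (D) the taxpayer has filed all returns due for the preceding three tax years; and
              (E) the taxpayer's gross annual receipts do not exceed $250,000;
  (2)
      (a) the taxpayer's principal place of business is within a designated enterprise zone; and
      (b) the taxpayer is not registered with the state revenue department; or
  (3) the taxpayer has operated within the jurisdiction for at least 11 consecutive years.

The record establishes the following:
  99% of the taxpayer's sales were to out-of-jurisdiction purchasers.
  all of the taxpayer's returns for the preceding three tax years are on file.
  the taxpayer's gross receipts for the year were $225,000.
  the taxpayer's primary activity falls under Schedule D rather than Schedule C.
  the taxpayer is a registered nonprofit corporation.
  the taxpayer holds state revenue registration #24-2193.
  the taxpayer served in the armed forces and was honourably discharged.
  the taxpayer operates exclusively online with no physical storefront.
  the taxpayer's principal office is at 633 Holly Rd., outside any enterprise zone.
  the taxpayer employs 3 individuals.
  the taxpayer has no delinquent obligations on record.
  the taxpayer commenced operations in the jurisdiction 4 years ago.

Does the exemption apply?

(a) ≤ 17 employees — holds.
(i) has storefront — fails.
(ii) not (veteran) — fails.
(A) >75% out-of-jur. sales — met.
(B) no delinquency — met.
(C) nonprofit — satisfied.
(D) returns current — met.
(E) receipts ≤ $250,000 — satisfied.
(iii) = T AND T AND T AND T AND T = true.
(b): F OR F OR T → true.
(1): T AND T → true.
(a) in enterprise zone — not met.
(b) not (state-registered) — not satisfied.
So (2) is not satisfied (F AND F).
(3) ≥ 11 yrs in jurisdiction — fails.
Overall: T OR F OR F → true.

Yes — exempt.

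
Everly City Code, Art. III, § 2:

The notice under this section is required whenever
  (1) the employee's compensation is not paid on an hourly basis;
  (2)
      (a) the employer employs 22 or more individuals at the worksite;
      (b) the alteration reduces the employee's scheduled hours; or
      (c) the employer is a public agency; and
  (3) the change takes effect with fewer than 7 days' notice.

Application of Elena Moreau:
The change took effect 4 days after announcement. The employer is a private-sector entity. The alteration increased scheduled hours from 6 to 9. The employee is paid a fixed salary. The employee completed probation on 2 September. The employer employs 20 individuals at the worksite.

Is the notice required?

(1) not (hourly-paid) — satisfied.
(a) ≥ 22 at site — fails.
(b) hours reduced — not met.
(c) public agency — not met.
(2) = F OR F OR F = false.
(3) < 7 days' notice — met.
Overall: T AND F AND T → false.

No — not required.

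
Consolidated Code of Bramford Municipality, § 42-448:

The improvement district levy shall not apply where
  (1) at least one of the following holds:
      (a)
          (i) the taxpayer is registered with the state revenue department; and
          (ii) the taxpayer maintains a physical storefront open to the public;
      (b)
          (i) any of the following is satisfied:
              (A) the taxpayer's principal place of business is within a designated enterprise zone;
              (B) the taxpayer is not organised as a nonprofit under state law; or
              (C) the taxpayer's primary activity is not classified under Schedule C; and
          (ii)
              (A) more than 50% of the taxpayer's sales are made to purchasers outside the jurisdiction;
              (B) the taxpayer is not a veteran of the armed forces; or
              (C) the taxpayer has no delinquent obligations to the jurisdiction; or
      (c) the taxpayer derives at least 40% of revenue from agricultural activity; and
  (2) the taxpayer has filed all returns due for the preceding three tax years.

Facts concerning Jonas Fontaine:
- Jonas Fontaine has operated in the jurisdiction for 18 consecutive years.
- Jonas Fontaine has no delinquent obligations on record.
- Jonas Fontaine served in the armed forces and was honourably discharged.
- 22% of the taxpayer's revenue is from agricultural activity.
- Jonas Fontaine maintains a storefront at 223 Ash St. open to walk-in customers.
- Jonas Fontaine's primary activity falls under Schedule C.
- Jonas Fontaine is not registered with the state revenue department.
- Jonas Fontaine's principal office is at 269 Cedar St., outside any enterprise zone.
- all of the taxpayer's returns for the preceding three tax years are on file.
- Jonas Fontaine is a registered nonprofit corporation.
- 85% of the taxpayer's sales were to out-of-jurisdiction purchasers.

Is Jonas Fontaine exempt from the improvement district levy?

(i) state-registered — fails.
(ii) has storefront — met.
(a): F AND T → false.
(A) in enterprise zone — fails.
(B) not (nonprofit) — not met.
(C) not (Schedule C activity) — not satisfied.
(i): F OR F OR F → false.
(A) >50% out-of-jur. sales — holds.
(B) not (veteran) — not met.
(C) no delinquency — satisfied.
(ii): T OR F OR T → true.
(b) = F AND T = false.
(c) ≥40% agricultural — fails.
So (1) is not satisfied (F OR F OR F).
(2) returns current — holds.
Overall: F AND T → false.

No — not exempt.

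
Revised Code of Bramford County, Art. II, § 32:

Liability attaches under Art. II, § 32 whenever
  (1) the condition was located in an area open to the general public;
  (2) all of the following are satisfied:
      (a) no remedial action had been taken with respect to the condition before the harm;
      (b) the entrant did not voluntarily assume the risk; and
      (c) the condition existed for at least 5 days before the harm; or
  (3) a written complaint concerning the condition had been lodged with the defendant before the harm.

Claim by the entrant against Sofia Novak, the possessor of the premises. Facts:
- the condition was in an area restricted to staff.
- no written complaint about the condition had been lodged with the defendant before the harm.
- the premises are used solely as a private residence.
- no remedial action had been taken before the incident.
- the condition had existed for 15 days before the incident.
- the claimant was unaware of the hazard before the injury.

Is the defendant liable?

Yes — liable.

(1) public area — not met.
(a) no remedial action — holds.
(b) no assumed risk — holds.
(c) condition ≥5 days old — holds.
(2): T AND T AND T → true.
(3) complaint lodged — fails.
So Overall is satisfied (F OR T OR F).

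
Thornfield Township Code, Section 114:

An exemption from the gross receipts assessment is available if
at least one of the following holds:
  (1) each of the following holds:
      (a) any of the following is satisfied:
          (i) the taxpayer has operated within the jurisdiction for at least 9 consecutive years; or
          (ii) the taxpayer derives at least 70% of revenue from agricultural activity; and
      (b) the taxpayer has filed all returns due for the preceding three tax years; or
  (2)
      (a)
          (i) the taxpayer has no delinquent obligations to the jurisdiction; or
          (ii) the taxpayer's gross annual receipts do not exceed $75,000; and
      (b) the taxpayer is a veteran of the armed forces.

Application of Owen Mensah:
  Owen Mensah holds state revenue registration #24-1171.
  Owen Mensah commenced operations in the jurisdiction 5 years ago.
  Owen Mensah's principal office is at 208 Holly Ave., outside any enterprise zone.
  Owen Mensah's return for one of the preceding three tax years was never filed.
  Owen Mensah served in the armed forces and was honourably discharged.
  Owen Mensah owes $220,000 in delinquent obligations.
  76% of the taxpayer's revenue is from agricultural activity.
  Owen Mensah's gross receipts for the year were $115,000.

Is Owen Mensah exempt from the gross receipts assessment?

No — not exempt.

(i) ≥ 9 yrs in jurisdiction — fails.
(ii) ≥70% agricultural — holds.
So (a) is satisfied (F OR T).
(b) returns current — fails.
So (1) is not satisfied (T AND F).
(i) no delinquency — not met.
(ii) receipts ≤ $75,000 — not satisfied.
So (a) is not satisfied (F OR F).
(b) veteran — satisfied.
So (2) is not satisfied (F AND T).
Overall = F OR F = false.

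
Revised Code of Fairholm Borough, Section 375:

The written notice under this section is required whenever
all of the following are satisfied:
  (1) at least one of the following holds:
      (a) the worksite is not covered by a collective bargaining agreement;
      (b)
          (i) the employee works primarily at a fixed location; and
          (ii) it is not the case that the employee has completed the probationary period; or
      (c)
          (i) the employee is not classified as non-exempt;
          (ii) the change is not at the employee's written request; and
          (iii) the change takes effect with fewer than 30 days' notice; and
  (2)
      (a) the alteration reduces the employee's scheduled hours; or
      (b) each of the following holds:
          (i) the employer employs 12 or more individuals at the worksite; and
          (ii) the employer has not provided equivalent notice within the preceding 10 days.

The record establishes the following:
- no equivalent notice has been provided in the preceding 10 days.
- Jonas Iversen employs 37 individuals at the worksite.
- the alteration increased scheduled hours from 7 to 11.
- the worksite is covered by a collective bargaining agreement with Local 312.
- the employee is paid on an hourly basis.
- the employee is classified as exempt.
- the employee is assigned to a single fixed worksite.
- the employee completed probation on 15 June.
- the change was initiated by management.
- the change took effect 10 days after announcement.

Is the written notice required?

Yes — required.

(a) no CBA — not met.
(i) fixed location — met.
(ii) not (past probation) — fails.
(b) = T AND F = false.
(i) not (non-exempt) — satisfied.
(ii) not employee-requested — holds.
(iii) < 30 days' notice — met.
So (c) is satisfied (T AND T AND T).
(1) = F OR F OR T = true.
(a) hours reduced — not satisfied.
(i) ≥ 12 at site — holds.
(ii) no recent notice — met.
(b) = T AND T = true.
(2) = F OR T = true.
Overall: T AND T → true.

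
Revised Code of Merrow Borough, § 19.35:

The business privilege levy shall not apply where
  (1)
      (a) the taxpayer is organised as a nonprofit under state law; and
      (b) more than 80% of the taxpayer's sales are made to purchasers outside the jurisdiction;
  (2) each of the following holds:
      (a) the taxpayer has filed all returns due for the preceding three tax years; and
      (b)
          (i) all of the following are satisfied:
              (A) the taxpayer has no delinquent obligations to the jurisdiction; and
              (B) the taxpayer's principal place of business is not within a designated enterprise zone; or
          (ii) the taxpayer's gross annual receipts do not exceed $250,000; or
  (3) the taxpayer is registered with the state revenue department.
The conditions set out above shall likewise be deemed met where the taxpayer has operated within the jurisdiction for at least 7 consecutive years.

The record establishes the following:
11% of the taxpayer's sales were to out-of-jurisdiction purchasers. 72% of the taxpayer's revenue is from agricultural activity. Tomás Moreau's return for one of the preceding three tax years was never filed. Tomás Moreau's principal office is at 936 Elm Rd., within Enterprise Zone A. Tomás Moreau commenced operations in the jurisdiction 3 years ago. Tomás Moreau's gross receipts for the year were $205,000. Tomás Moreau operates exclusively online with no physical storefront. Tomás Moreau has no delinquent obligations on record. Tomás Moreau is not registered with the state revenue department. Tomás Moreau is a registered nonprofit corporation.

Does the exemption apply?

No — not exempt.

(a) nonprofit — met.
(b) >80% out-of-jur. sales — fails.
So (1) is not satisfied (T AND F).
(a) returns current — not satisfied.
(A) no delinquency — met.
(B) not (in enterprise zone) — fails.
(i): T AND F → false.
(ii) receipts ≤ $250,000 — satisfied.
So (b) is satisfied (F OR T).
(2) = F AND T = false.
(3) state-registered — fails.
Overall = F OR F OR F = false.
Exception (≥ 7 yrs in jurisdiction) — not satisfied.
Result: main false OR exception false → false.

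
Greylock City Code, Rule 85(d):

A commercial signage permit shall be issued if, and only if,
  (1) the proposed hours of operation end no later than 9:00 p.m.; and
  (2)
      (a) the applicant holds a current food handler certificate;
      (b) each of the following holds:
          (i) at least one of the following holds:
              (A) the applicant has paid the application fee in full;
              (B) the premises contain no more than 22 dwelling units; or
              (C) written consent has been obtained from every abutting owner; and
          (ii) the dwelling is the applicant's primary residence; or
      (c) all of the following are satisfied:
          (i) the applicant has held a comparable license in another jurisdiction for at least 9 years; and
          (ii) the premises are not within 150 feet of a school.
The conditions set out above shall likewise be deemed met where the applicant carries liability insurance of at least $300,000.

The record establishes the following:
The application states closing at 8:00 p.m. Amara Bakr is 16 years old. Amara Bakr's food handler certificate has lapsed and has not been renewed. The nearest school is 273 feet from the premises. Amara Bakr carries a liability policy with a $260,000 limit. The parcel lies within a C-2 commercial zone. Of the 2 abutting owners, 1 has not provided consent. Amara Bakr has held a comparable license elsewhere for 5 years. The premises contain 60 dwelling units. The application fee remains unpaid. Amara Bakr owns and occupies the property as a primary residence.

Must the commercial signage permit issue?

No — denied.

(1) closes by 9 p.m. — satisfied.
(a) food handler cert. — not satisfied.
(A) fee paid — not met.
(B) ≤ 22 units — fails.
(C) all abutters consent — not satisfied.
(i) = F OR F OR F = false.
(ii) primary residence — satisfied.
(b) = F AND T = false.
(i) prior license ≥ 9 yr — fails.
(ii) ≥150 ft from school — met.
(c): F AND T → false.
(2): F OR F OR F → false.
So Overall is not satisfied (T AND F).
Exception (insurance ≥ $300,000) — not satisfied.
Result: main false OR exception false → false.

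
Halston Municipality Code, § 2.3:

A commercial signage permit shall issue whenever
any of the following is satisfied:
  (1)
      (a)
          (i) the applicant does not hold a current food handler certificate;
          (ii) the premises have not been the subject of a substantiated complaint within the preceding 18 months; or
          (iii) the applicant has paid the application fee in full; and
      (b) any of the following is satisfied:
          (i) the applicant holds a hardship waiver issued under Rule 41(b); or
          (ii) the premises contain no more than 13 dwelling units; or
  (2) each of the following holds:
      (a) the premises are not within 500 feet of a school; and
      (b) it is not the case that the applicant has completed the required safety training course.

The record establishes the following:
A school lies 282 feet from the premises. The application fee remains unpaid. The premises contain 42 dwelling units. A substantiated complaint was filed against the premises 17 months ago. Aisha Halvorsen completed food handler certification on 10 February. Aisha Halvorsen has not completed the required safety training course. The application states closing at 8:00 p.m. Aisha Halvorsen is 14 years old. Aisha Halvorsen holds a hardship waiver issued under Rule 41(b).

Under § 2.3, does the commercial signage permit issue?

No — denied.

(i) not (food handler cert.) — not met.
(ii) no complaint in 18 mo. — not met.
(iii) fee paid — fails.
(a): F OR F OR F → false.
(i) hardship waiver — met.
(ii) ≤ 13 units — not satisfied.
So (b) is satisfied (T OR F).
(1): F AND T → false.
(a) ≥500 ft from school — not met.
(b) not (safety training) — satisfied.
So (2) is not satisfied (F AND T).
So Overall is not satisfied (F OR F).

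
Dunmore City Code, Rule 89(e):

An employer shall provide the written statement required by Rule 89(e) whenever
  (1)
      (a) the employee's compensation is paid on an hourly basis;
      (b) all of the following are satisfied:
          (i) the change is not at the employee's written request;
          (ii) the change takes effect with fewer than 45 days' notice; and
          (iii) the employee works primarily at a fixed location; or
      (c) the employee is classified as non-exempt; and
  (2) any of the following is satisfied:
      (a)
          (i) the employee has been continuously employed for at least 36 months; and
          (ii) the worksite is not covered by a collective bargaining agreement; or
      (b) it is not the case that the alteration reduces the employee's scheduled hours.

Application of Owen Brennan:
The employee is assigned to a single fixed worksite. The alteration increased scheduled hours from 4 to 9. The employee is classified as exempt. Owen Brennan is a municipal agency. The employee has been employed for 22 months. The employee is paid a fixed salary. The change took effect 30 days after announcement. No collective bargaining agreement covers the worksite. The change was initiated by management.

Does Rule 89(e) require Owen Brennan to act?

(a) hourly-paid — not met.
(i) not employee-requested — met.
(ii) < 45 days' notice — met.
(iii) fixed location — satisfied.
(b) = T AND T AND T = true.
(c) non-exempt — not met.
(1): F OR T OR F → true.
(i) tenure ≥ 36 mo. — not satisfied.
(ii) no CBA — met.
So (a) is not satisfied (F AND T).
(b) not (hours reduced) — met.
(2) = F OR T = true.
Overall = T AND T = true.

Yes — required.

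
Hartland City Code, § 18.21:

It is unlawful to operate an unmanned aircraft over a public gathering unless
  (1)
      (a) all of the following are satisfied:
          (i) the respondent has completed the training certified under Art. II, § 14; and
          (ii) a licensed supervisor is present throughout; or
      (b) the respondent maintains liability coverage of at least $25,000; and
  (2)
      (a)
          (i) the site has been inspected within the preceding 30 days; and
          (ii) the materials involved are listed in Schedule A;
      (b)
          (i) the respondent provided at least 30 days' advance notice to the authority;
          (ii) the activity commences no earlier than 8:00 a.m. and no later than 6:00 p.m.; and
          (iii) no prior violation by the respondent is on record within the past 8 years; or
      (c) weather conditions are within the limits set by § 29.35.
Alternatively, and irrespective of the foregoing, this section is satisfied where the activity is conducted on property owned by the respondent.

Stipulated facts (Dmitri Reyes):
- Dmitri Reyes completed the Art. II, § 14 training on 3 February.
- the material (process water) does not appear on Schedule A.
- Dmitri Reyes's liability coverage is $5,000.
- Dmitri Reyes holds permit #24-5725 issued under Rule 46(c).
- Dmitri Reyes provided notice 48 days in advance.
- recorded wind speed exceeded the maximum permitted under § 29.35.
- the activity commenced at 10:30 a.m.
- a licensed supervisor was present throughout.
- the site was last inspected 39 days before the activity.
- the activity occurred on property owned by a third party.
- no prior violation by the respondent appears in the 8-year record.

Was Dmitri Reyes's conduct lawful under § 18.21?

(i) training certified — holds.
(ii) supervisor present — met.
(a) = T AND T = true.
(b) coverage ≥ $25,000 — not met.
(1) = T OR F = true.
(i) site inspected — fails.
(ii) Schedule A material — fails.
So (a) is not satisfied (F AND F).
(i) ≥30 days' notice — satisfied.
(ii) start within hours — holds.
(iii) no prior violation — satisfied.
(b): T AND T AND T → true.
(c) weather ok — not satisfied.
(2): F OR T OR F → true.
So Overall is satisfied (T AND T).
Exception (own property) — not satisfied.
Result: main true OR exception false → true.

Yes — lawful.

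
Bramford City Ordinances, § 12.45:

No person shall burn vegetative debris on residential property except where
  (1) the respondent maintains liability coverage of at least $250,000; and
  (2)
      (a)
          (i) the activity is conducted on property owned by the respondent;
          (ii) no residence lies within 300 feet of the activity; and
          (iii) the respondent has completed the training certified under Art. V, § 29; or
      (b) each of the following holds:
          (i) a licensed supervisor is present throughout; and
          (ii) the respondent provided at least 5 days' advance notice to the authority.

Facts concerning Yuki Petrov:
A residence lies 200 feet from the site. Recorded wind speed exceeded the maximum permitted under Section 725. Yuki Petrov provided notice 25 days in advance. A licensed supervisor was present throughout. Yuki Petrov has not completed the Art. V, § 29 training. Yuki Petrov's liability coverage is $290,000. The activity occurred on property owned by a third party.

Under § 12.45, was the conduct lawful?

(1) coverage ≥ $250,000 — holds.
(i) own property — not met.
(ii) no residence in 300 ft — fails.
(iii) training certified — fails.
(a): F AND F AND F → false.
(i) supervisor present — satisfied.
(ii) ≥5 days' notice — holds.
(b) = T AND T = true.
(2) = F OR T = true.
Overall: T AND T → true.

Yes — lawful.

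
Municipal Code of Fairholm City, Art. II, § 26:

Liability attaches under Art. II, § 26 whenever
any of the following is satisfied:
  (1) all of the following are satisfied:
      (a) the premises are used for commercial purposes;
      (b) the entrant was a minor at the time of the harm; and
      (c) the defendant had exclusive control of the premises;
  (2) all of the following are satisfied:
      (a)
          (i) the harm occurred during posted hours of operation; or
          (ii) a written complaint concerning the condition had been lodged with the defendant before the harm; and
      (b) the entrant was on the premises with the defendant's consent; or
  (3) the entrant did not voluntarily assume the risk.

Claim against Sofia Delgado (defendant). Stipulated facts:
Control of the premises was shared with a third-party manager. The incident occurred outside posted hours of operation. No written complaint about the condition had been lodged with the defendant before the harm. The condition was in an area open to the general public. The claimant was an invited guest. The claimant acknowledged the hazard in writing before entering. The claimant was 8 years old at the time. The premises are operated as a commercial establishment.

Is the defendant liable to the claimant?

(a) commercial use — holds.
(b) entrant a minor — met.
(c) exclusive control — fails.
(1): T AND T AND F → false.
(i) during posted hours — not satisfied.
(ii) complaint lodged — not met.
(a) = F OR F = false.
(b) consent to enter — holds.
(2): F AND T → false.
(3) no assumed risk — fails.
Overall: F OR F OR F → false.

No — not liable.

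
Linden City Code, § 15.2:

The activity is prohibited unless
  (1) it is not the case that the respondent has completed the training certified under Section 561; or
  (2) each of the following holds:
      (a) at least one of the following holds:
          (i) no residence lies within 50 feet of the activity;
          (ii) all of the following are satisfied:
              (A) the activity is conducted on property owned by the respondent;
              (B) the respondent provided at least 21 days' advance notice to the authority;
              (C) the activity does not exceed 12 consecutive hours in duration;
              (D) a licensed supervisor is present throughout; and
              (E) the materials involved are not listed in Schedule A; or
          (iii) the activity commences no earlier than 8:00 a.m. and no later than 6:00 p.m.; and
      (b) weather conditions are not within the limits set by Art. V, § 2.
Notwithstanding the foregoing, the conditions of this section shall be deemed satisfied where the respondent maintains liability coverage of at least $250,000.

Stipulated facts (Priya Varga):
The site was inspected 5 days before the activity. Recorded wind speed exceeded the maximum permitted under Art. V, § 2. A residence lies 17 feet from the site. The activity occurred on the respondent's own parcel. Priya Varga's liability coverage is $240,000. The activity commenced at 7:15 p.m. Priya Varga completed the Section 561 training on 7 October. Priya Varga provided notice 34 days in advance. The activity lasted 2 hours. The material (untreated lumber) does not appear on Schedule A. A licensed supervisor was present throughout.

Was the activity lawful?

Yes — lawful.

(1) not (training certified) — fails.
(i) no residence in 50 ft — not satisfied.
(A) own property — met.
(B) ≥21 days' notice — met.
(C) ≤ 12 hrs duration — satisfied.
(D) supervisor present — holds.
(E) not (Schedule A material) — met.
(ii) = T AND T AND T AND T AND T = true.
(iii) start within hours — fails.
(a) = F OR T OR F = true.
(b) not (weather ok) — met.
(2): T AND T → true.
Overall: F OR T → true.
Exception (coverage ≥ $250,000) — not satisfied.
Result: main true OR exception false → true.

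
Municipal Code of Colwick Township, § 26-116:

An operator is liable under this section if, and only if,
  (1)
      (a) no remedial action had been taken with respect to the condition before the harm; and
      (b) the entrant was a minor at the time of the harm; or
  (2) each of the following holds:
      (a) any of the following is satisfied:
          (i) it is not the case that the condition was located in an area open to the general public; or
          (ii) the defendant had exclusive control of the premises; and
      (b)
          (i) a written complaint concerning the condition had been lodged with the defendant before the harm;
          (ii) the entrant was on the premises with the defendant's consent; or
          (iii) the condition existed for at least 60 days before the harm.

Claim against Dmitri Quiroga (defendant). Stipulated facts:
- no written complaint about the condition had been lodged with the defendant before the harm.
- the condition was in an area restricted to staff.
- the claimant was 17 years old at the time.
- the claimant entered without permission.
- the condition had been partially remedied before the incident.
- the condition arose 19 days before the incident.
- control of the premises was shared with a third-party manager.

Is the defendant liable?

(a) no remedial action — not satisfied.
(b) entrant a minor — holds.
So (1) is not satisfied (F AND T).
(i) not (public area) — satisfied.
(ii) exclusive control — not met.
(a) = T OR F = true.
(i) complaint lodged — not met.
(ii) consent to enter — not met.
(iii) condition ≥60 days old — not satisfied.
So (b) is not satisfied (F OR F OR F).
(2): T AND F → false.
So Overall is not satisfied (F OR F).

No — not liable.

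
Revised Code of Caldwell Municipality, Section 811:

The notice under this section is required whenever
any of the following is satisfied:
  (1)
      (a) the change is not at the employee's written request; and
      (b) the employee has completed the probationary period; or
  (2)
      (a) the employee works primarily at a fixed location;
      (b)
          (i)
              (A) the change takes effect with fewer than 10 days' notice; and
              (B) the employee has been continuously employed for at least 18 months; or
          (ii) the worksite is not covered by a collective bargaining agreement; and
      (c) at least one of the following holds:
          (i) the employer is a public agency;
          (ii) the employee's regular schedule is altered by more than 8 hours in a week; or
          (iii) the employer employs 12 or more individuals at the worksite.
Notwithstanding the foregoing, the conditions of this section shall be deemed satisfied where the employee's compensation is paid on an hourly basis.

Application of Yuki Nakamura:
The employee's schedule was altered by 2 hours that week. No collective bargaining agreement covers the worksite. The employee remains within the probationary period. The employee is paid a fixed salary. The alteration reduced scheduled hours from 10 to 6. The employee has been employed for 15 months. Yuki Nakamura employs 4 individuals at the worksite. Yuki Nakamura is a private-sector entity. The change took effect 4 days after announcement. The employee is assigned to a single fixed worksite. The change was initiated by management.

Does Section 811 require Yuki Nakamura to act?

No — not required.

(a) not employee-requested — satisfied.
(b) past probation — not met.
So (1) is not satisfied (T AND F).
(a) fixed location — holds.
(A) < 10 days' notice — met.
(B) tenure ≥ 18 mo. — fails.
(i) = T AND F = false.
(ii) no CBA — holds.
So (b) is satisfied (F OR T).
(i) public agency — not satisfied.
(ii) schedule shift > 8h — not satisfied.
(iii) ≥ 12 at site — not met.
(c): F OR F OR F → false.
So (2) is not satisfied (T AND T AND F).
So Overall is not satisfied (F OR F).
Exception (hourly-paid) — not satisfied.
Result: main false OR exception false → false.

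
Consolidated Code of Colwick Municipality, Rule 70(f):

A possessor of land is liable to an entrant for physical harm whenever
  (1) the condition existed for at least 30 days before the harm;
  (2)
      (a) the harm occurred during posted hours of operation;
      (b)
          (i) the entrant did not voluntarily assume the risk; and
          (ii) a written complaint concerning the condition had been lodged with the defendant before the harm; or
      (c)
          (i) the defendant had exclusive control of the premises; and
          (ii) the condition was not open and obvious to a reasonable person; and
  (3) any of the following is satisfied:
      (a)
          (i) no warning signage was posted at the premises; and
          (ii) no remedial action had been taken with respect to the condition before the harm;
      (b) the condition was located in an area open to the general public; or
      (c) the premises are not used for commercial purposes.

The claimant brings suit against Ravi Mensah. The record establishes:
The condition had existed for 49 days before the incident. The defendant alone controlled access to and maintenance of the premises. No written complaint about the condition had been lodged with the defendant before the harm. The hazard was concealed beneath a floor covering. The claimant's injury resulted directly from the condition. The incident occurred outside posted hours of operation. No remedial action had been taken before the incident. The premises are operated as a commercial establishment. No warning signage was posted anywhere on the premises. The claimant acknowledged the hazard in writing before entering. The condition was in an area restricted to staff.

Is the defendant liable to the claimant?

Yes — liable.

(1) condition ≥30 days old — satisfied.
(a) during posted hours — fails.
(i) no assumed risk — not satisfied.
(ii) complaint lodged — not satisfied.
(b): F AND F → false.
(i) exclusive control — satisfied.
(ii) not open/obvious — met.
So (c) is satisfied (T AND T).
(2) = F OR F OR T = true.
(i) no signage posted — satisfied.
(ii) no remedial action — satisfied.
So (a) is satisfied (T AND T).
(b) public area — not met.
(c) not (commercial use) — not satisfied.
(3): T OR F OR F → true.
So Overall is satisfied (T AND T AND T).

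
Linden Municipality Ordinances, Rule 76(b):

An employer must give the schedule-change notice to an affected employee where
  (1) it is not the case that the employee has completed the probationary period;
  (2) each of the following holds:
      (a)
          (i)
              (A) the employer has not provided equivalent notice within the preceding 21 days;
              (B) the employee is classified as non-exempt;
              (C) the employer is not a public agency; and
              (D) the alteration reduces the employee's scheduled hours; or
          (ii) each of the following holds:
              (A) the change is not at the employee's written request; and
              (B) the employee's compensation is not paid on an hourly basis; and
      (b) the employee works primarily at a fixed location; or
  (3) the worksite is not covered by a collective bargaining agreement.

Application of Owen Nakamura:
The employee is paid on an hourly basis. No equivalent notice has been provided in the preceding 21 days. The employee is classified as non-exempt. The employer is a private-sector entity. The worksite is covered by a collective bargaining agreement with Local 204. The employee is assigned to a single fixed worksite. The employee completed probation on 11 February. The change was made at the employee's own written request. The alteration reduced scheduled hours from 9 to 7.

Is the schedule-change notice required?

Yes — required.

(1) not (past probation) — not met.
(A) no recent notice — holds.
(B) non-exempt — holds.
(C) not (public agency) — met.
(D) hours reduced — satisfied.
(i) = T AND T AND T AND T = true.
(A) not employee-requested — not met.
(B) not (hourly-paid) — not satisfied.
So (ii) is not satisfied (F AND F).
(a) = T OR F = true.
(b) fixed location — satisfied.
(2): T AND T → true.
(3) no CBA — not satisfied.
So Overall is satisfied (F OR T OR F).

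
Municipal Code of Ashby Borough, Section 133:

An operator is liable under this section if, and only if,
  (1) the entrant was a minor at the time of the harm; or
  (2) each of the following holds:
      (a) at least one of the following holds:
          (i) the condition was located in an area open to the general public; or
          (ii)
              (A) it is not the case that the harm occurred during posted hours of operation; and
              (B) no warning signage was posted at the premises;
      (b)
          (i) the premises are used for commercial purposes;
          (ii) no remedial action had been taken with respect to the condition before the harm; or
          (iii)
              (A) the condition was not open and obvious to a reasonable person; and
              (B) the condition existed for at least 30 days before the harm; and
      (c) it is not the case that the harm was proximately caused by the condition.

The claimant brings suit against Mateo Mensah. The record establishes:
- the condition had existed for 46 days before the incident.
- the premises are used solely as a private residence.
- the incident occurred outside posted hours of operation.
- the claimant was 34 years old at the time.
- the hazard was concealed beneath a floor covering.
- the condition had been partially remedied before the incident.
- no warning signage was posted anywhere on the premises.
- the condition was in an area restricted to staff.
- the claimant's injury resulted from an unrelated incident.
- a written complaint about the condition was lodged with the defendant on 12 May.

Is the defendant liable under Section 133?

Yes — liable.

(1) entrant a minor — not satisfied.
(i) public area — fails.
(A) not (during posted hours) — satisfied.
(B) no signage posted — met.
(ii) = T AND T = true.
(a) = F OR T = true.
(i) commercial use — not met.
(ii) no remedial action — not satisfied.
(A) not open/obvious — satisfied.
(B) condition ≥30 days old — met.
So (iii) is satisfied (T AND T).
(b) = F OR F OR T = true.
(c) not (proximate cause) — satisfied.
So (2) is satisfied (T AND T AND T).
So Overall is satisfied (F OR T).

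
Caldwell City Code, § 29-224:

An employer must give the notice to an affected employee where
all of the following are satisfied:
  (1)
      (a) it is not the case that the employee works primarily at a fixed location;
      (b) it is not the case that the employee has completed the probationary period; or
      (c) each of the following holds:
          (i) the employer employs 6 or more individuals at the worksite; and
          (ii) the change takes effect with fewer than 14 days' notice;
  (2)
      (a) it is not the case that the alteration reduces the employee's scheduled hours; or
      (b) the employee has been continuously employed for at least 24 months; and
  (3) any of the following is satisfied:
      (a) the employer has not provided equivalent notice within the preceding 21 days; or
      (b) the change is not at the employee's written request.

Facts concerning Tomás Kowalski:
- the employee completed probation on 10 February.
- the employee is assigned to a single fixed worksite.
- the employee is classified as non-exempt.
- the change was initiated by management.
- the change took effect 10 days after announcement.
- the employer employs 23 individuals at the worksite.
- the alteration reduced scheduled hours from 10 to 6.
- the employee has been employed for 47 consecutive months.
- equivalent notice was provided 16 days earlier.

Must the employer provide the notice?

(a) not (fixed location) — fails.
(b) not (past probation) — not satisfied.
(i) ≥ 6 at site — met.
(ii) < 14 days' notice — met.
(c) = T AND T = true.
(1) = F OR F OR T = true.
(a) not (hours reduced) — not met.
(b) tenure ≥ 24 mo. — satisfied.
(2): F OR T → true.
(a) no recent notice — fails.
(b) not employee-requested — holds.
(3) = F OR T = true.
Overall = T AND T AND T = true.

Yes — required.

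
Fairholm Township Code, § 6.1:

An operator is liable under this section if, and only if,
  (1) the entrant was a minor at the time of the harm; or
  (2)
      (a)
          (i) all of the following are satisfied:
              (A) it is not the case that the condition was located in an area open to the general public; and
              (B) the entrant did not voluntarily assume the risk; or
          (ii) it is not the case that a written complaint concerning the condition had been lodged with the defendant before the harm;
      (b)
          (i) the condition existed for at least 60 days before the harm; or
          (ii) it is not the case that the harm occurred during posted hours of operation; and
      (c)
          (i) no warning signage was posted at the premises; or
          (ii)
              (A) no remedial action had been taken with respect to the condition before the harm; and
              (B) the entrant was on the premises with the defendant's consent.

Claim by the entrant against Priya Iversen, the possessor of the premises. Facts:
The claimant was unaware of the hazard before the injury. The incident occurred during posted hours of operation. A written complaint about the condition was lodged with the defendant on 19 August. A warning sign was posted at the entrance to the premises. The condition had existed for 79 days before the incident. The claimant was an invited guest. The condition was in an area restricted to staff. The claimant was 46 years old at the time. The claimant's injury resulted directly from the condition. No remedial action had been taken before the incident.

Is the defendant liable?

Yes — liable.

(1) entrant a minor — fails.
(A) not (public area) — met.
(B) no assumed risk — satisfied.
(i): T AND T → true.
(ii) not (complaint lodged) — fails.
(a) = T OR F = true.
(i) condition ≥60 days old — holds.
(ii) not (during posted hours) — fails.
(b): T OR F → true.
(i) no signage posted — not satisfied.
(A) no remedial action — met.
(B) consent to enter — holds.
(ii) = T AND T = true.
So (c) is satisfied (F OR T).
(2) = T AND T AND T = true.
Overall: F OR T → true.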